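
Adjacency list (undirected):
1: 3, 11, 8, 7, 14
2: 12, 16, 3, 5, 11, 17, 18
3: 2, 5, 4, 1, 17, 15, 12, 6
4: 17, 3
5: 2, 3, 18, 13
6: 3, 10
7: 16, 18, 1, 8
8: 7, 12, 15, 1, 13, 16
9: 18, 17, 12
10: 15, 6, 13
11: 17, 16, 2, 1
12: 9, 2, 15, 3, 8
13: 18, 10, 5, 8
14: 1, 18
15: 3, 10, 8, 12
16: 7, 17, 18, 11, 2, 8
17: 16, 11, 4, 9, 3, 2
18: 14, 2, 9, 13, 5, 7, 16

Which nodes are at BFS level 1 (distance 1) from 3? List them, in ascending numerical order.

Level 0: 3
Level 1: 1, 2, 4, 5, 6, 12, 15, 17
Level 2: 7, 8, 9, 10, 11, 13, 14, 16, 18

1, 2, 4, 5, 6, 12, 15, 17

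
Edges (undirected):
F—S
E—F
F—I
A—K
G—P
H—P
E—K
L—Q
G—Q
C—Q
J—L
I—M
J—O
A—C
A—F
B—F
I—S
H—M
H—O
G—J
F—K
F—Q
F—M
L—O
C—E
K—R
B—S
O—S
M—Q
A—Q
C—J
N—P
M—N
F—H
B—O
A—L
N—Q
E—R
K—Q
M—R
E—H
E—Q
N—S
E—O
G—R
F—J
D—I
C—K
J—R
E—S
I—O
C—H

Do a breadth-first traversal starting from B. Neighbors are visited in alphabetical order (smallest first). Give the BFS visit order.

Visit B; enqueue F, O, S → queue [F, O, S]
Visit F; enqueue A, E, H, I, J, K, M, Q → queue [O, S, A, E, H, I, J, K, M, Q]
Visit O; enqueue L → queue [S, A, E, H, I, J, K, M, Q, L]
Visit S; enqueue N → queue [A, E, H, I, J, K, M, Q, L, N]
Visit A; enqueue C → queue [E, H, I, J, K, M, Q, L, N, C]
Visit E; enqueue R → queue [H, I, J, K, M, Q, L, N, C, R]
Visit H; enqueue P → queue [I, J, K, M, Q, L, N, C, R, P]
Visit I; enqueue D → queue [J, K, M, Q, L, N, C, R, P, D]
Visit J; enqueue G → queue [K, M, Q, L, N, C, R, P, D, G]
Visit K → queue [M, Q, L, N, C, R, P, D, G]
Visit M → queue [Q, L, N, C, R, P, D, G]
Visit Q → queue [L, N, C, R, P, D, G]
Visit L → queue [N, C, R, P, D, G]
Visit N → queue [C, R, P, D, G]
Visit C → queue [R, P, D, G]
Visit R → queue [P, D, G]
Visit P → queue [D, G]
Visit D → queue [G]
Visit G → queue []

B, F, O, S, A, E, H, I, J, K, M, Q, L, N, C, R, P, D, G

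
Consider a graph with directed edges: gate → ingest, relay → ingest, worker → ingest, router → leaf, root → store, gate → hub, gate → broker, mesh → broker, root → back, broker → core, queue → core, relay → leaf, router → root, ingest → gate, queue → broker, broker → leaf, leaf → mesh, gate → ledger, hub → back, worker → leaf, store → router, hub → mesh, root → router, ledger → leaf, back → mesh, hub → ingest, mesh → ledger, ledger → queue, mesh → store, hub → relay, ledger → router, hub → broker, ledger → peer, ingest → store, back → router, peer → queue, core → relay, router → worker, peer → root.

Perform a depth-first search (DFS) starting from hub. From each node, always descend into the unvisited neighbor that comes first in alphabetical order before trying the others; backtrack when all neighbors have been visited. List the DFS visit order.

Visit hub
hub → back
back → mesh
mesh → broker
broker → core
core → relay
relay → ingest
ingest → gate
gate → ledger
ledger → leaf
ledger → peer
peer → queue
peer → root
root → router
router → worker
root → store

hub → back → mesh → broker → core → relay → ingest → gate → ledger → leaf → peer → queue → root → router → worker → store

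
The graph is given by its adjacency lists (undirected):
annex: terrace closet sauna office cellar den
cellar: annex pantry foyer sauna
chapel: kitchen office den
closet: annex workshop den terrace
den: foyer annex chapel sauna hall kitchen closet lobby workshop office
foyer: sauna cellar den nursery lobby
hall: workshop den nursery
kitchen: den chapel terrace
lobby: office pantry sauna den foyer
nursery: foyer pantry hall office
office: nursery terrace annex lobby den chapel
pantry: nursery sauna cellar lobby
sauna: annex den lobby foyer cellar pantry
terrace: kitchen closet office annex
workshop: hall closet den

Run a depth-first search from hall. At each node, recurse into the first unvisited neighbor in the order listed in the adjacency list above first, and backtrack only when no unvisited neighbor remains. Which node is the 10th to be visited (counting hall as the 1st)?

lobby

Visit hall
hall → workshop
workshop → closet
closet → annex
annex → terrace
terrace → kitchen
kitchen → den
den → foyer
foyer → sauna
sauna → lobby
lobby → office
office → nursery
nursery → pantry
pantry → cellar
office → chapel

Visit order: hall, workshop, closet, annex, terrace, kitchen, den, foyer, sauna, lobby, office, nursery, pantry, cellar, chapel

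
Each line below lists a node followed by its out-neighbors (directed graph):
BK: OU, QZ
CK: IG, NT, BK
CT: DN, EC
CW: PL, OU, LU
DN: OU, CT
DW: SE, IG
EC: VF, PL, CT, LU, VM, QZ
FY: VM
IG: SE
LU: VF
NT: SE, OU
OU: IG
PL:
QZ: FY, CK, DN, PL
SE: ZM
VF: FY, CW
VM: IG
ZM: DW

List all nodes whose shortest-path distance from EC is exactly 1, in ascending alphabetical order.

CT, LU, PL, QZ, VF, VM

Level 0: EC
Level 1: CT, LU, PL, QZ, VF, VM
Level 2: CK, CW, DN, FY, IG
Level 3: BK, NT, OU, SE
Level 4: ZM
Level 5: DW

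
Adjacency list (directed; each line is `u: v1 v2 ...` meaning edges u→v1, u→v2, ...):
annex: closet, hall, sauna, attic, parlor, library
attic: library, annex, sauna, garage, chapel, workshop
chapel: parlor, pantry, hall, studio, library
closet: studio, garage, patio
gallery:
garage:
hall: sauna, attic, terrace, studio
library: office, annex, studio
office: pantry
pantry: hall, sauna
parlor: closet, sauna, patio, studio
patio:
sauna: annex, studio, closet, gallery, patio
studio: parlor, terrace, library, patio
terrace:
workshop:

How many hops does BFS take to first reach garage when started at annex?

2

Level 0: annex
Level 1: attic, closet, hall, library, parlor, sauna
Level 2: chapel, gallery, garage, office, patio, studio, terrace, workshop
Level 3: pantry
garage first appears at level 2.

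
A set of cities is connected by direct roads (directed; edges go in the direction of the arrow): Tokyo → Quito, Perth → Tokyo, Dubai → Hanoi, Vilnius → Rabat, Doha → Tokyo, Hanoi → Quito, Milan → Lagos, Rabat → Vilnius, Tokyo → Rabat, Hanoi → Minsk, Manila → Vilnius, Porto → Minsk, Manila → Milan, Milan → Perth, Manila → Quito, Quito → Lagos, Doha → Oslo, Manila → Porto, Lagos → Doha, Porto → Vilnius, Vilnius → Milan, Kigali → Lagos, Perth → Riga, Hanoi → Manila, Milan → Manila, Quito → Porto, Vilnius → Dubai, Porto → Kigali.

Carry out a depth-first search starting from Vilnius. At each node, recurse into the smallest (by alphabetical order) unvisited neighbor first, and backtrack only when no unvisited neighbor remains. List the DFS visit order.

Vilnius -> Dubai -> Hanoi -> Manila -> Milan -> Lagos -> Doha -> Oslo -> Tokyo -> Quito -> Porto -> Kigali -> Minsk -> Rabat -> Perth -> Riga

Visit Vilnius
Vilnius → Dubai
Dubai → Hanoi
Hanoi → Manila
Manila → Milan
Milan → Lagos
Lagos → Doha
Doha → Oslo
Doha → Tokyo
Tokyo → Quito
Quito → Porto
Porto → Kigali
Porto → Minsk
Tokyo → Rabat
Milan → Perth
Perth → Riga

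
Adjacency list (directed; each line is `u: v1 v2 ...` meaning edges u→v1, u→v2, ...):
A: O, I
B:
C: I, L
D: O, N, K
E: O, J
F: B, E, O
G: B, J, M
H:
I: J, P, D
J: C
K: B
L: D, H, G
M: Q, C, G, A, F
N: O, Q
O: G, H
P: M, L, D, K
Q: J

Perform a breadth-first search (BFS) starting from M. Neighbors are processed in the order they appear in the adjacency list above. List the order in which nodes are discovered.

M Q C G A F J I L B O E P D H K N

Visit M; enqueue Q, C, G, A, F → queue [Q, C, G, A, F]
Visit Q; enqueue J → queue [C, G, A, F, J]
Visit C; enqueue I, L → queue [G, A, F, J, I, L]
Visit G; enqueue B → queue [A, F, J, I, L, B]
Visit A; enqueue O → queue [F, J, I, L, B, O]
Visit F; enqueue E → queue [J, I, L, B, O, E]
Visit J → queue [I, L, B, O, E]
Visit I; enqueue P, D → queue [L, B, O, E, P, D]
Visit L; enqueue H → queue [B, O, E, P, D, H]
Visit B → queue [O, E, P, D, H]
Visit O → queue [E, P, D, H]
Visit E → queue [P, D, H]
Visit P; enqueue K → queue [D, H, K]
Visit D; enqueue N → queue [H, K, N]
Visit H → queue [K, N]
Visit K → queue [N]
Visit N → queue []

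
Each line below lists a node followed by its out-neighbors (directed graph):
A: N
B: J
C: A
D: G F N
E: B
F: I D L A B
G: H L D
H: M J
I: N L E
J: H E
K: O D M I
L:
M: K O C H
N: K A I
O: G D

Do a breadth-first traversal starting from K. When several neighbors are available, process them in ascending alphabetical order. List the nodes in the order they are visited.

Visit K; enqueue D, I, M, O → queue [D, I, M, O]
Visit D; enqueue F, G, N → queue [I, M, O, F, G, N]
Visit I; enqueue E, L → queue [M, O, F, G, N, E, L]
Visit M; enqueue C, H → queue [O, F, G, N, E, L, C, H]
Visit O → queue [F, G, N, E, L, C, H]
Visit F; enqueue A, B → queue [G, N, E, L, C, H, A, B]
Visit G → queue [N, E, L, C, H, A, B]
Visit N → queue [E, L, C, H, A, B]
Visit E → queue [L, C, H, A, B]
Visit L → queue [C, H, A, B]
Visit C → queue [H, A, B]
Visit H; enqueue J → queue [A, B, J]
Visit A → queue [B, J]
Visit B → queue [J]
Visit J → queue []

K → D → I → M → O → F → G → N → E → L → C → H → A → B → J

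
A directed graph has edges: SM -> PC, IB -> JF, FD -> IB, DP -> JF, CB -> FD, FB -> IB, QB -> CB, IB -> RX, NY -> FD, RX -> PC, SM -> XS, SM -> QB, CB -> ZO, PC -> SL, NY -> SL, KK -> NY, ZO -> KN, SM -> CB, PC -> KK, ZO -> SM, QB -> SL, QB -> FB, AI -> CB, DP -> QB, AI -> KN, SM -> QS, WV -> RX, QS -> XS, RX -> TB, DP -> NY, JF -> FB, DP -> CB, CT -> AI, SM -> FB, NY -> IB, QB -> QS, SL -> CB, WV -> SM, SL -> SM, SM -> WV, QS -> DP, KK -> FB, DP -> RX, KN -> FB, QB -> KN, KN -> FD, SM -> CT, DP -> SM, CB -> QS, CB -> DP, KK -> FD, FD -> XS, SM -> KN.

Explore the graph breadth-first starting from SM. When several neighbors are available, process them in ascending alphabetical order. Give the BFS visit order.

Visit SM; enqueue CB, CT, FB, KN, PC, QB, QS, WV, XS → queue [CB, CT, FB, KN, PC, QB, QS, WV, XS]
Visit CB; enqueue DP, FD, ZO → queue [CT, FB, KN, PC, QB, QS, WV, XS, DP, FD, ZO]
Visit CT; enqueue AI → queue [FB, KN, PC, QB, QS, WV, XS, DP, FD, ZO, AI]
Visit FB; enqueue IB → queue [KN, PC, QB, QS, WV, XS, DP, FD, ZO, AI, IB]
Visit KN → queue [PC, QB, QS, WV, XS, DP, FD, ZO, AI, IB]
Visit PC; enqueue KK, SL → queue [QB, QS, WV, XS, DP, FD, ZO, AI, IB, KK, SL]
Visit QB → queue [QS, WV, XS, DP, FD, ZO, AI, IB, KK, SL]
Visit QS → queue [WV, XS, DP, FD, ZO, AI, IB, KK, SL]
Visit WV; enqueue RX → queue [XS, DP, FD, ZO, AI, IB, KK, SL, RX]
Visit XS → queue [DP, FD, ZO, AI, IB, KK, SL, RX]
Visit DP; enqueue JF, NY → queue [FD, ZO, AI, IB, KK, SL, RX, JF, NY]
Visit FD → queue [ZO, AI, IB, KK, SL, RX, JF, NY]
Visit ZO → queue [AI, IB, KK, SL, RX, JF, NY]
Visit AI → queue [IB, KK, SL, RX, JF, NY]
Visit IB → queue [KK, SL, RX, JF, NY]
Visit KK → queue [SL, RX, JF, NY]
Visit SL → queue [RX, JF, NY]
Visit RX; enqueue TB → queue [JF, NY, TB]
Visit JF → queue [NY, TB]
Visit NY → queue [TB]
Visit TB → queue []

SM CB CT FB KN PC QB QS WV XS DP FD ZO AI IB KK SL RX JF NY TB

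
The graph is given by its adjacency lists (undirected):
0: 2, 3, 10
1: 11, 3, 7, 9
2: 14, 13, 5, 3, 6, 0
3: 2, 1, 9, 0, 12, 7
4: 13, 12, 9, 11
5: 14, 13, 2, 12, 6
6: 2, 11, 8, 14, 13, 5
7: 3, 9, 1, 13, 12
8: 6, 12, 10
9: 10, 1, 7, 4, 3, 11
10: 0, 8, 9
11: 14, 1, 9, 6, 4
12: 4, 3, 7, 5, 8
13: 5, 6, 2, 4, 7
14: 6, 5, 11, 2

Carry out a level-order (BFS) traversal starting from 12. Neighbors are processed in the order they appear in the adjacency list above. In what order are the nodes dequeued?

Visit 12; enqueue 4, 3, 7, 5, 8 → queue [4, 3, 7, 5, 8]
Visit 4; enqueue 13, 9, 11 → queue [3, 7, 5, 8, 13, 9, 11]
Visit 3; enqueue 2, 1, 0 → queue [7, 5, 8, 13, 9, 11, 2, 1, 0]
Visit 7 → queue [5, 8, 13, 9, 11, 2, 1, 0]
Visit 5; enqueue 14, 6 → queue [8, 13, 9, 11, 2, 1, 0, 14, 6]
Visit 8; enqueue 10 → queue [13, 9, 11, 2, 1, 0, 14, 6, 10]
Visit 13 → queue [9, 11, 2, 1, 0, 14, 6, 10]
Visit 9 → queue [11, 2, 1, 0, 14, 6, 10]
Visit 11 → queue [2, 1, 0, 14, 6, 10]
Visit 2 → queue [1, 0, 14, 6, 10]
Visit 1 → queue [0, 14, 6, 10]
Visit 0 → queue [14, 6, 10]
Visit 14 → queue [6, 10]
Visit 6 → queue [10]
Visit 10 → queue []

12 4 3 7 5 8 13 9 11 2 1 0 14 6 10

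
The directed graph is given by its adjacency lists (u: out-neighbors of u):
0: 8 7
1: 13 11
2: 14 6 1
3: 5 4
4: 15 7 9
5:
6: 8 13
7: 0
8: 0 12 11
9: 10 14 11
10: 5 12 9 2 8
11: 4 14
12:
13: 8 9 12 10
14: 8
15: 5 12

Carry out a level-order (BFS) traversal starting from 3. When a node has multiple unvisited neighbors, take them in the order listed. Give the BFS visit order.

Visit 3; enqueue 5, 4 → queue [5, 4]
Visit 5 → queue [4]
Visit 4; enqueue 15, 7, 9 → queue [15, 7, 9]
Visit 15; enqueue 12 → queue [7, 9, 12]
Visit 7; enqueue 0 → queue [9, 12, 0]
Visit 9; enqueue 10, 14, 11 → queue [12, 0, 10, 14, 11]
Visit 12 → queue [0, 10, 14, 11]
Visit 0; enqueue 8 → queue [10, 14, 11, 8]
Visit 10; enqueue 2 → queue [14, 11, 8, 2]
Visit 14 → queue [11, 8, 2]
Visit 11 → queue [8, 2]
Visit 8 → queue [2]
Visit 2; enqueue 6, 1 → queue [6, 1]
Visit 6; enqueue 13 → queue [1, 13]
Visit 1 → queue [13]
Visit 13 → queue []

3, 5, 4, 15, 7, 9, 12, 0, 10, 14, 11, 8, 2, 6, 1, 13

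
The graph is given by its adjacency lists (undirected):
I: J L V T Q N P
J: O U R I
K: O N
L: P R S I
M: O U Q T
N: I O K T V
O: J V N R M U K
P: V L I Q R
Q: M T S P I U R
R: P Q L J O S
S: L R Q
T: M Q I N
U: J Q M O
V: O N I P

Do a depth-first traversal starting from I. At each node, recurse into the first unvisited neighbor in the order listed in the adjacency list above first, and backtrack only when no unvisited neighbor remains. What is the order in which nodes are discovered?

I → J → O → V → N → K → T → M → U → Q → S → L → P → R

Visit I
I → J
J → O
O → V
V → N
N → K
N → T
T → M
M → U
U → Q
Q → S
S → L
L → P
P → R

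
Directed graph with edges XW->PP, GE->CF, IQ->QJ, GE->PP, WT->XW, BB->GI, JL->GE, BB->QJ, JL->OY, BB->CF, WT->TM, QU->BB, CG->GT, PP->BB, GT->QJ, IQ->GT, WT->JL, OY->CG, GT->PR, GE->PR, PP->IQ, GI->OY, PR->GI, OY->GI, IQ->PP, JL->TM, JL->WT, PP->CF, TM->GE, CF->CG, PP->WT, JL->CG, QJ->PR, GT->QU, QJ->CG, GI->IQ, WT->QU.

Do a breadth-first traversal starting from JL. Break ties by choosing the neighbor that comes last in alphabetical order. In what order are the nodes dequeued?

Visit JL; enqueue WT, TM, OY, GE, CG → queue [WT, TM, OY, GE, CG]
Visit WT; enqueue XW, QU → queue [TM, OY, GE, CG, XW, QU]
Visit TM → queue [OY, GE, CG, XW, QU]
Visit OY; enqueue GI → queue [GE, CG, XW, QU, GI]
Visit GE; enqueue PR, PP, CF → queue [CG, XW, QU, GI, PR, PP, CF]
Visit CG; enqueue GT → queue [XW, QU, GI, PR, PP, CF, GT]
Visit XW → queue [QU, GI, PR, PP, CF, GT]
Visit QU; enqueue BB → queue [GI, PR, PP, CF, GT, BB]
Visit GI; enqueue IQ → queue [PR, PP, CF, GT, BB, IQ]
Visit PR → queue [PP, CF, GT, BB, IQ]
Visit PP → queue [CF, GT, BB, IQ]
Visit CF → queue [GT, BB, IQ]
Visit GT; enqueue QJ → queue [BB, IQ, QJ]
Visit BB → queue [IQ, QJ]
Visit IQ → queue [QJ]
Visit QJ → queue []

JL WT TM OY GE CG XW QU GI PR PP CF GT BB IQ QJ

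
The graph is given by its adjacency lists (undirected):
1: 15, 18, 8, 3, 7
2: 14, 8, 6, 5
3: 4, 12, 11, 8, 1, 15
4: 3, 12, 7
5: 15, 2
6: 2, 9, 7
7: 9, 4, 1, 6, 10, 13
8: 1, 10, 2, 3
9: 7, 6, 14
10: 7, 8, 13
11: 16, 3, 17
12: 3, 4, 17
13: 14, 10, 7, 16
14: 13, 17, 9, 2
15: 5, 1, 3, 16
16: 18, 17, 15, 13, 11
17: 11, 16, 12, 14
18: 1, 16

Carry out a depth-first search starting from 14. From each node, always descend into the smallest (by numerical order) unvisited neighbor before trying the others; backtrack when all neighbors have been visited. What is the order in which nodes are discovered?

14, 2, 5, 15, 1, 3, 4, 7, 6, 9, 10, 8, 13, 16, 11, 17, 12, 18

Visit 14
14 → 2
2 → 5
5 → 15
15 → 1
1 → 3
3 → 4
4 → 7
7 → 6
6 → 9
7 → 10
10 → 8
10 → 13
13 → 16
16 → 11
11 → 17
17 → 12
16 → 18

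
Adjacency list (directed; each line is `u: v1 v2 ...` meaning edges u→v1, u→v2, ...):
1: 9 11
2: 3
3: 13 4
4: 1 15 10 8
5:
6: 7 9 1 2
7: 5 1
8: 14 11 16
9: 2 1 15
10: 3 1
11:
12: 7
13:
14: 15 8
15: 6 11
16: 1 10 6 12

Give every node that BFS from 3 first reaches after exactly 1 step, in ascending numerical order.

4, 13

Level 0: 3
Level 1: 4, 13
Level 2: 1, 8, 10, 15
Level 3: 6, 9, 11, 14, 16
Level 4: 2, 7, 12
Level 5: 5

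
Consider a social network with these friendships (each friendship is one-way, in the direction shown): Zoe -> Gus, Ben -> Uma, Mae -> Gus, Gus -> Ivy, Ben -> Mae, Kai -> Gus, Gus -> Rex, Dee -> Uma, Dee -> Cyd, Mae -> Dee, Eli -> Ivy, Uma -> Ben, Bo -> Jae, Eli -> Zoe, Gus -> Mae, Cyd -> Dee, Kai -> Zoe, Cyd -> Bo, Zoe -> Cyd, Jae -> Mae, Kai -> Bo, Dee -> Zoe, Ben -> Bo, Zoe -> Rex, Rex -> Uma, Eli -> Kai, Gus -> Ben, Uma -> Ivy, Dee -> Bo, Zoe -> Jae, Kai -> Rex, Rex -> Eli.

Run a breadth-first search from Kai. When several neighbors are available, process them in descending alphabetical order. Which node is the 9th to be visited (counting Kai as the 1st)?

Visit Kai; enqueue Zoe, Rex, Gus, Bo → queue [Zoe, Rex, Gus, Bo]
Visit Zoe; enqueue Jae, Cyd → queue [Rex, Gus, Bo, Jae, Cyd]
Visit Rex; enqueue Uma, Eli → queue [Gus, Bo, Jae, Cyd, Uma, Eli]
Visit Gus; enqueue Mae, Ivy, Ben → queue [Bo, Jae, Cyd, Uma, Eli, Mae, Ivy, Ben]
Visit Bo → queue [Jae, Cyd, Uma, Eli, Mae, Ivy, Ben]
Visit Jae → queue [Cyd, Uma, Eli, Mae, Ivy, Ben]
Visit Cyd; enqueue Dee → queue [Uma, Eli, Mae, Ivy, Ben, Dee]
Visit Uma → queue [Eli, Mae, Ivy, Ben, Dee]
Visit Eli → queue [Mae, Ivy, Ben, Dee]
Visit Mae → queue [Ivy, Ben, Dee]
Visit Ivy → queue [Ben, Dee]
Visit Ben → queue [Dee]
Visit Dee → queue []

Visit order: Kai, Zoe, Rex, Gus, Bo, Jae, Cyd, Uma, Eli, Mae, Ivy, Ben, Dee

Eli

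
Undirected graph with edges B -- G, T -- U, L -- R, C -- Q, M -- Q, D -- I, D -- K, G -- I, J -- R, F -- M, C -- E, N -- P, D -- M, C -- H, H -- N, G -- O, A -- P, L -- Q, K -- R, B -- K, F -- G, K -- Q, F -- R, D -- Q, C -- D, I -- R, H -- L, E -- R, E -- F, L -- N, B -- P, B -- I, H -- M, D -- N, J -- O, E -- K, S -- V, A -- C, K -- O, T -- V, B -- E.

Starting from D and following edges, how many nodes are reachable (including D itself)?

18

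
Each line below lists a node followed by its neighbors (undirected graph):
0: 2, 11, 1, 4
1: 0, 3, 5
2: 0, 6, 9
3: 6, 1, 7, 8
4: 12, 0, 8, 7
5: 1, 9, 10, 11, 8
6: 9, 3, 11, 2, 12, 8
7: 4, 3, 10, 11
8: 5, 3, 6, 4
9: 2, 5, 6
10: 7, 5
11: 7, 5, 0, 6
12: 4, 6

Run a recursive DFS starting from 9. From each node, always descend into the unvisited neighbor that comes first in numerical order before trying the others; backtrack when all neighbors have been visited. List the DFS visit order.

Visit 9
9 → 2
2 → 0
0 → 1
1 → 3
3 → 6
6 → 8
8 → 4
4 → 7
7 → 10
10 → 5
5 → 11
4 → 12

9, 2, 0, 1, 3, 6, 8, 4, 7, 10, 5, 11, 12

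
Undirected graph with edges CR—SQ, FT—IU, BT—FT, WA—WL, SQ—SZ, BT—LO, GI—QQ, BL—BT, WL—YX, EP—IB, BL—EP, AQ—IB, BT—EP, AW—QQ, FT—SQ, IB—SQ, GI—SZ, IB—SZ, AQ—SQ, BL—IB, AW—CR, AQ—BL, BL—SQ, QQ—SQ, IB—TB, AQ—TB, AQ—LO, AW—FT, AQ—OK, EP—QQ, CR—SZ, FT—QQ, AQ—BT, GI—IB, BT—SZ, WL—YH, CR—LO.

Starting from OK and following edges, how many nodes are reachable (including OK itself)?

16

BFS from OK visits: OK, AQ, TB, SQ, LO, IB, BT, BL, SZ, QQ, FT, CR, GI, EP, AW, IU
Reachable nodes: 16 of 20 total.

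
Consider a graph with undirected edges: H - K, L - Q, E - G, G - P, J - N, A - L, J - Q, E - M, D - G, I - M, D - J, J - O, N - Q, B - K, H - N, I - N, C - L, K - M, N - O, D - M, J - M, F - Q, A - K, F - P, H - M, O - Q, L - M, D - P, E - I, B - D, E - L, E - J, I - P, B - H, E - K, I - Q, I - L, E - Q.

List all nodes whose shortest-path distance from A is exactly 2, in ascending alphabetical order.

B, C, E, H, I, M, Q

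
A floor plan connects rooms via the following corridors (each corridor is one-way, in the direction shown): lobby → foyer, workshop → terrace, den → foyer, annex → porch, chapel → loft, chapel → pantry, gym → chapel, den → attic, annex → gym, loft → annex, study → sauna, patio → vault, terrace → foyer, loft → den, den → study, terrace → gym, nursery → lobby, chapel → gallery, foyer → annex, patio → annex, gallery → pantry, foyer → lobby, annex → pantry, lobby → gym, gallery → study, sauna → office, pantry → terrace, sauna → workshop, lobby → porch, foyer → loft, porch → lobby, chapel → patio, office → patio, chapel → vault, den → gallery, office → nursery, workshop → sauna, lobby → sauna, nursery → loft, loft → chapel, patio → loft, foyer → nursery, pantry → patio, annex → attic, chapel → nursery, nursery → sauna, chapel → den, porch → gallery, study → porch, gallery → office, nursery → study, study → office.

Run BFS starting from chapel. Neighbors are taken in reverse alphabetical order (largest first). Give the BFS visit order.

Visit chapel; enqueue vault, patio, pantry, nursery, loft, gallery, den → queue [vault, patio, pantry, nursery, loft, gallery, den]
Visit vault → queue [patio, pantry, nursery, loft, gallery, den]
Visit patio; enqueue annex → queue [pantry, nursery, loft, gallery, den, annex]
Visit pantry; enqueue terrace → queue [nursery, loft, gallery, den, annex, terrace]
Visit nursery; enqueue study, sauna, lobby → queue [loft, gallery, den, annex, terrace, study, sauna, lobby]
Visit loft → queue [gallery, den, annex, terrace, study, sauna, lobby]
Visit gallery; enqueue office → queue [den, annex, terrace, study, sauna, lobby, office]
Visit den; enqueue foyer, attic → queue [annex, terrace, study, sauna, lobby, office, foyer, attic]
Visit annex; enqueue porch, gym → queue [terrace, study, sauna, lobby, office, foyer, attic, porch, gym]
Visit terrace → queue [study, sauna, lobby, office, foyer, attic, porch, gym]
Visit study → queue [sauna, lobby, office, foyer, attic, porch, gym]
Visit sauna; enqueue workshop → queue [lobby, office, foyer, attic, porch, gym, workshop]
Visit lobby → queue [office, foyer, attic, porch, gym, workshop]
Visit office → queue [foyer, attic, porch, gym, workshop]
Visit foyer → queue [attic, porch, gym, workshop]
Visit attic → queue [porch, gym, workshop]
Visit porch → queue [gym, workshop]
Visit gym → queue [workshop]
Visit workshop → queue []

chapel, vault, patio, pantry, nursery, loft, gallery, den, annex, terrace, study, sauna, lobby, office, foyer, attic, porch, gym, workshop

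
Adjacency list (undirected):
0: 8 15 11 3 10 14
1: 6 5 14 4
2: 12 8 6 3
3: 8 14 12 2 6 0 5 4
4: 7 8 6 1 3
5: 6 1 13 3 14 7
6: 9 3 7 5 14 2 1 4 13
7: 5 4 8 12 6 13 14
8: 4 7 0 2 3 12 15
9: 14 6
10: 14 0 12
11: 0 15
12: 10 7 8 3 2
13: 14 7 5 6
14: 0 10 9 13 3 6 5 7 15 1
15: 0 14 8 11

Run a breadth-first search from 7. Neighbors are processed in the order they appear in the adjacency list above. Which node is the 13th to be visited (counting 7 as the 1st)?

Visit 7; enqueue 5, 4, 8, 12, 6, 13, 14 → queue [5, 4, 8, 12, 6, 13, 14]
Visit 5; enqueue 1, 3 → queue [4, 8, 12, 6, 13, 14, 1, 3]
Visit 4 → queue [8, 12, 6, 13, 14, 1, 3]
Visit 8; enqueue 0, 2, 15 → queue [12, 6, 13, 14, 1, 3, 0, 2, 15]
Visit 12; enqueue 10 → queue [6, 13, 14, 1, 3, 0, 2, 15, 10]
Visit 6; enqueue 9 → queue [13, 14, 1, 3, 0, 2, 15, 10, 9]
Visit 13 → queue [14, 1, 3, 0, 2, 15, 10, 9]
Visit 14 → queue [1, 3, 0, 2, 15, 10, 9]
Visit 1 → queue [3, 0, 2, 15, 10, 9]
Visit 3 → queue [0, 2, 15, 10, 9]
Visit 0; enqueue 11 → queue [2, 15, 10, 9, 11]
Visit 2 → queue [15, 10, 9, 11]
Visit 15 → queue [10, 9, 11]
Visit 10 → queue [9, 11]
Visit 9 → queue [11]
Visit 11 → queue []

Visit order: 7, 5, 4, 8, 12, 6, 13, 14, 1, 3, 0, 2, 15, 10, 9, 11

15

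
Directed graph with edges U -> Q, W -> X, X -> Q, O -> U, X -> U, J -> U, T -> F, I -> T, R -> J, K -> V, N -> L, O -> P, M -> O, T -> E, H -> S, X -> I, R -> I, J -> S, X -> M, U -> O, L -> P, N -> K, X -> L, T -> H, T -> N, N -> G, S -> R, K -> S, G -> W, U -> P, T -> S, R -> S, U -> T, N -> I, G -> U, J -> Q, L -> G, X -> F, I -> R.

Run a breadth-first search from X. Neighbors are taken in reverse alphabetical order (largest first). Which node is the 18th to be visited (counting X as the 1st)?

J

Visit X; enqueue U, Q, M, L, I, F → queue [U, Q, M, L, I, F]
Visit U; enqueue T, P, O → queue [Q, M, L, I, F, T, P, O]
Visit Q → queue [M, L, I, F, T, P, O]
Visit M → queue [L, I, F, T, P, O]
Visit L; enqueue G → queue [I, F, T, P, O, G]
Visit I; enqueue R → queue [F, T, P, O, G, R]
Visit F → queue [T, P, O, G, R]
Visit T; enqueue S, N, H, E → queue [P, O, G, R, S, N, H, E]
Visit P → queue [O, G, R, S, N, H, E]
Visit O → queue [G, R, S, N, H, E]
Visit G; enqueue W → queue [R, S, N, H, E, W]
Visit R; enqueue J → queue [S, N, H, E, W, J]
Visit S → queue [N, H, E, W, J]
Visit N; enqueue K → queue [H, E, W, J, K]
Visit H → queue [E, W, J, K]
Visit E → queue [W, J, K]
Visit W → queue [J, K]
Visit J → queue [K]
Visit K; enqueue V → queue [V]
Visit V → queue []

Visit order: X, U, Q, M, L, I, F, T, P, O, G, R, S, N, H, E, W, J, K, V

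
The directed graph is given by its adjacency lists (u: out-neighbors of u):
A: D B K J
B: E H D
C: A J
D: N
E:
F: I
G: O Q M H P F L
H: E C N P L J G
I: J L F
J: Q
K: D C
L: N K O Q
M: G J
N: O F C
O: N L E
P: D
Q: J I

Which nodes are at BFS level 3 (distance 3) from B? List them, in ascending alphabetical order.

A, F, K, M, O, Q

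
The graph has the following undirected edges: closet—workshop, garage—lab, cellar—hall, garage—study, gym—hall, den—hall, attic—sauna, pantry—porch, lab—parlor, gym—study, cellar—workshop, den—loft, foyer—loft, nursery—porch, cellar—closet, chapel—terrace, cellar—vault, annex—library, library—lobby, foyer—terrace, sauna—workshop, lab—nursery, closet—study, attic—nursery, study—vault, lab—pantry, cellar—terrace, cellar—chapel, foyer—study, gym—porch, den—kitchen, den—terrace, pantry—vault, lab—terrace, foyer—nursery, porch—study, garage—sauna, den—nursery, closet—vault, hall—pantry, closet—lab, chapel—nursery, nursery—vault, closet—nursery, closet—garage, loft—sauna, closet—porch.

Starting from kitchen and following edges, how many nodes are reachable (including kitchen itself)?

BFS from kitchen visits: kitchen, den, hall, loft, nursery, terrace, cellar, gym, pantry, foyer, sauna, attic, chapel, closet, lab, porch, vault, workshop, study, garage, parlor
Reachable nodes: 21 of 24 total.

21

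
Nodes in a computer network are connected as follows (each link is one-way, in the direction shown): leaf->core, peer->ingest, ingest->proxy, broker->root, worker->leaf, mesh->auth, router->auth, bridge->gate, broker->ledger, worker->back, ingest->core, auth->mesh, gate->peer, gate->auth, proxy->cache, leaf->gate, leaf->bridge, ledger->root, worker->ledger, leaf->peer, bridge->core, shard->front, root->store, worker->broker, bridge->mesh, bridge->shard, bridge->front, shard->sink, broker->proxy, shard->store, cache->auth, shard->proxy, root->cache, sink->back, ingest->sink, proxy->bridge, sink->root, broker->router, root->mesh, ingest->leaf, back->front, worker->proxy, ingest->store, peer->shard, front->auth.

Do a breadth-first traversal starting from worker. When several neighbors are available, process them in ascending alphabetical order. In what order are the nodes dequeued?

Visit worker; enqueue back, broker, leaf, ledger, proxy → queue [back, broker, leaf, ledger, proxy]
Visit back; enqueue front → queue [broker, leaf, ledger, proxy, front]
Visit broker; enqueue root, router → queue [leaf, ledger, proxy, front, root, router]
Visit leaf; enqueue bridge, core, gate, peer → queue [ledger, proxy, front, root, router, bridge, core, gate, peer]
Visit ledger → queue [proxy, front, root, router, bridge, core, gate, peer]
Visit proxy; enqueue cache → queue [front, root, router, bridge, core, gate, peer, cache]
Visit front; enqueue auth → queue [root, router, bridge, core, gate, peer, cache, auth]
Visit root; enqueue mesh, store → queue [router, bridge, core, gate, peer, cache, auth, mesh, store]
Visit router → queue [bridge, core, gate, peer, cache, auth, mesh, store]
Visit bridge; enqueue shard → queue [core, gate, peer, cache, auth, mesh, store, shard]
Visit core → queue [gate, peer, cache, auth, mesh, store, shard]
Visit gate → queue [peer, cache, auth, mesh, store, shard]
Visit peer; enqueue ingest → queue [cache, auth, mesh, store, shard, ingest]
Visit cache → queue [auth, mesh, store, shard, ingest]
Visit auth → queue [mesh, store, shard, ingest]
Visit mesh → queue [store, shard, ingest]
Visit store → queue [shard, ingest]
Visit shard; enqueue sink → queue [ingest, sink]
Visit ingest → queue [sink]
Visit sink → queue []

worker, back, broker, leaf, ledger, proxy, front, root, router, bridge, core, gate, peer, cache, auth, mesh, store, shard, ingest, sink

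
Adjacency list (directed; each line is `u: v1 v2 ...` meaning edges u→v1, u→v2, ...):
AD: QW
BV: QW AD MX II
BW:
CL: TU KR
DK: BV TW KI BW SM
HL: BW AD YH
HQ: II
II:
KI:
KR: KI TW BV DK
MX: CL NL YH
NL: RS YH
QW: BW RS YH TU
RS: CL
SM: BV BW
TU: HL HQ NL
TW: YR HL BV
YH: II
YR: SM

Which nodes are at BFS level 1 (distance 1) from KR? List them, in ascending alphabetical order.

Level 0: KR
Level 1: BV, DK, KI, TW
Level 2: AD, BW, HL, II, MX, QW, SM, YR
Level 3: CL, NL, RS, TU, YH
Level 4: HQ

BV, DK, KI, TW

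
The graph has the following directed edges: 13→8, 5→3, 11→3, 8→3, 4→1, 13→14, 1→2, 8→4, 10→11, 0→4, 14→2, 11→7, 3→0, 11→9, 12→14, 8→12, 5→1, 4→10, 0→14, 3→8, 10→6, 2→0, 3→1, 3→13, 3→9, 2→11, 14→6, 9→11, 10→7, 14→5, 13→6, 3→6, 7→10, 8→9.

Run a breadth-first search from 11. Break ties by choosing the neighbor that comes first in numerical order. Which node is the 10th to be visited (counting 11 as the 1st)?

Visit 11; enqueue 3, 7, 9 → queue [3, 7, 9]
Visit 3; enqueue 0, 1, 6, 8, 13 → queue [7, 9, 0, 1, 6, 8, 13]
Visit 7; enqueue 10 → queue [9, 0, 1, 6, 8, 13, 10]
Visit 9 → queue [0, 1, 6, 8, 13, 10]
Visit 0; enqueue 4, 14 → queue [1, 6, 8, 13, 10, 4, 14]
Visit 1; enqueue 2 → queue [6, 8, 13, 10, 4, 14, 2]
Visit 6 → queue [8, 13, 10, 4, 14, 2]
Visit 8; enqueue 12 → queue [13, 10, 4, 14, 2, 12]
Visit 13 → queue [10, 4, 14, 2, 12]
Visit 10 → queue [4, 14, 2, 12]
Visit 4 → queue [14, 2, 12]
Visit 14; enqueue 5 → queue [2, 12, 5]
Visit 2 → queue [12, 5]
Visit 12 → queue [5]
Visit 5 → queue []

Visit order: 11, 3, 7, 9, 0, 1, 6, 8, 13, 10, 4, 14, 2, 12, 5

10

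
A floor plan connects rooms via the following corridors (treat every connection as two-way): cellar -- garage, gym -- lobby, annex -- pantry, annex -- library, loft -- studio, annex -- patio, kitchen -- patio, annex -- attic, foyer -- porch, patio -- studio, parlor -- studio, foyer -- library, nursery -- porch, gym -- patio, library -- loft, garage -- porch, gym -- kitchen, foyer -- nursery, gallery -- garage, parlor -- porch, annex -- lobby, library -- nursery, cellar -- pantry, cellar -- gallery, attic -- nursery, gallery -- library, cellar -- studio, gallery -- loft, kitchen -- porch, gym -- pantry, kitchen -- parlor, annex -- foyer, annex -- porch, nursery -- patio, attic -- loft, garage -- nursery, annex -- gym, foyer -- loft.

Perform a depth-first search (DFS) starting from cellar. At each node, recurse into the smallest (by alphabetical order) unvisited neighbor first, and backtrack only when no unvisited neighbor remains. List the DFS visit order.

cellar, gallery, garage, nursery, attic, annex, foyer, library, loft, studio, parlor, kitchen, gym, lobby, pantry, patio, porch

Visit cellar
cellar → gallery
gallery → garage
garage → nursery
nursery → attic
attic → annex
annex → foyer
foyer → library
library → loft
loft → studio
studio → parlor
parlor → kitchen
kitchen → gym
gym → lobby
gym → pantry
gym → patio
kitchen → porch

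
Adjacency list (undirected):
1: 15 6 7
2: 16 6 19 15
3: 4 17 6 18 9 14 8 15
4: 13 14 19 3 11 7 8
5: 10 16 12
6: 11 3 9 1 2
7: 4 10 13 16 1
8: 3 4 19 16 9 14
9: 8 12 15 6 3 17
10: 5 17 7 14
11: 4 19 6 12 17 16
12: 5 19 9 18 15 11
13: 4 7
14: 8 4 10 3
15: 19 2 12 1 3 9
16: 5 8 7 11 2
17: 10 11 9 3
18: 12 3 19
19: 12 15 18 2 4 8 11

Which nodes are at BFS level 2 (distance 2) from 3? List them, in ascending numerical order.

1, 2, 7, 10, 11, 12, 13, 16, 19

Level 0: 3
Level 1: 4, 6, 8, 9, 14, 15, 17, 18
Level 2: 1, 2, 7, 10, 11, 12, 13, 16, 19
Level 3: 5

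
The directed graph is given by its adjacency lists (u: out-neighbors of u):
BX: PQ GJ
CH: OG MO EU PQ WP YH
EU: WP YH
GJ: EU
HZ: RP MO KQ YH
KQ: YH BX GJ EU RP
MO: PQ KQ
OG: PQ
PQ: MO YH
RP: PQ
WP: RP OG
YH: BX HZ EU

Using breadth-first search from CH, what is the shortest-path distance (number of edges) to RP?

2

Level 0: CH
Level 1: EU, MO, OG, PQ, WP, YH
Level 2: BX, HZ, KQ, RP
Level 3: GJ
RP first appears at level 2.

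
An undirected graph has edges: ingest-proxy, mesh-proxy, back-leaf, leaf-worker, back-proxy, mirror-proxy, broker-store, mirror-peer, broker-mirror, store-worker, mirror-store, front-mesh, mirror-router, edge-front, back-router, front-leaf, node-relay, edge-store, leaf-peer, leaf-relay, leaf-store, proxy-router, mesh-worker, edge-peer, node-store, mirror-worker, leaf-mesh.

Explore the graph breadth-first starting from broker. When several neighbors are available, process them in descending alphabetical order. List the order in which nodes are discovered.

Visit broker; enqueue store, mirror → queue [store, mirror]
Visit store; enqueue worker, node, leaf, edge → queue [mirror, worker, node, leaf, edge]
Visit mirror; enqueue router, proxy, peer → queue [worker, node, leaf, edge, router, proxy, peer]
Visit worker; enqueue mesh → queue [node, leaf, edge, router, proxy, peer, mesh]
Visit node; enqueue relay → queue [leaf, edge, router, proxy, peer, mesh, relay]
Visit leaf; enqueue front, back → queue [edge, router, proxy, peer, mesh, relay, front, back]
Visit edge → queue [router, proxy, peer, mesh, relay, front, back]
Visit router → queue [proxy, peer, mesh, relay, front, back]
Visit proxy; enqueue ingest → queue [peer, mesh, relay, front, back, ingest]
Visit peer → queue [mesh, relay, front, back, ingest]
Visit mesh → queue [relay, front, back, ingest]
Visit relay → queue [front, back, ingest]
Visit front → queue [back, ingest]
Visit back → queue [ingest]
Visit ingest → queue []

broker → store → mirror → worker → node → leaf → edge → router → proxy → peer → mesh → relay → front → back → ingest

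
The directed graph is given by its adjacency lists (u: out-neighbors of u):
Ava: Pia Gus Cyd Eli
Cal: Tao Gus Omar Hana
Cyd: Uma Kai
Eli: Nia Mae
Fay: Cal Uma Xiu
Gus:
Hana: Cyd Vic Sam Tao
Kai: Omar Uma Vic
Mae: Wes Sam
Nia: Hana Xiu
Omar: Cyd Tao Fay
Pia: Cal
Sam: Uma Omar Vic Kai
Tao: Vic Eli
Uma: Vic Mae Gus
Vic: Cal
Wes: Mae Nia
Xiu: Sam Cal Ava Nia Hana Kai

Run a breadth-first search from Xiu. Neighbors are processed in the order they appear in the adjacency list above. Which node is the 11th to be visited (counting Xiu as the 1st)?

Tao

Visit Xiu; enqueue Sam, Cal, Ava, Nia, Hana, Kai → queue [Sam, Cal, Ava, Nia, Hana, Kai]
Visit Sam; enqueue Uma, Omar, Vic → queue [Cal, Ava, Nia, Hana, Kai, Uma, Omar, Vic]
Visit Cal; enqueue Tao, Gus → queue [Ava, Nia, Hana, Kai, Uma, Omar, Vic, Tao, Gus]
Visit Ava; enqueue Pia, Cyd, Eli → queue [Nia, Hana, Kai, Uma, Omar, Vic, Tao, Gus, Pia, Cyd, Eli]
Visit Nia → queue [Hana, Kai, Uma, Omar, Vic, Tao, Gus, Pia, Cyd, Eli]
Visit Hana → queue [Kai, Uma, Omar, Vic, Tao, Gus, Pia, Cyd, Eli]
Visit Kai → queue [Uma, Omar, Vic, Tao, Gus, Pia, Cyd, Eli]
Visit Uma; enqueue Mae → queue [Omar, Vic, Tao, Gus, Pia, Cyd, Eli, Mae]
Visit Omar; enqueue Fay → queue [Vic, Tao, Gus, Pia, Cyd, Eli, Mae, Fay]
Visit Vic → queue [Tao, Gus, Pia, Cyd, Eli, Mae, Fay]
Visit Tao → queue [Gus, Pia, Cyd, Eli, Mae, Fay]
Visit Gus → queue [Pia, Cyd, Eli, Mae, Fay]
Visit Pia → queue [Cyd, Eli, Mae, Fay]
Visit Cyd → queue [Eli, Mae, Fay]
Visit Eli → queue [Mae, Fay]
Visit Mae; enqueue Wes → queue [Fay, Wes]
Visit Fay → queue [Wes]
Visit Wes → queue []

Visit order: Xiu, Sam, Cal, Ava, Nia, Hana, Kai, Uma, Omar, Vic, Tao, Gus, Pia, Cyd, Eli, Mae, Fay, Wes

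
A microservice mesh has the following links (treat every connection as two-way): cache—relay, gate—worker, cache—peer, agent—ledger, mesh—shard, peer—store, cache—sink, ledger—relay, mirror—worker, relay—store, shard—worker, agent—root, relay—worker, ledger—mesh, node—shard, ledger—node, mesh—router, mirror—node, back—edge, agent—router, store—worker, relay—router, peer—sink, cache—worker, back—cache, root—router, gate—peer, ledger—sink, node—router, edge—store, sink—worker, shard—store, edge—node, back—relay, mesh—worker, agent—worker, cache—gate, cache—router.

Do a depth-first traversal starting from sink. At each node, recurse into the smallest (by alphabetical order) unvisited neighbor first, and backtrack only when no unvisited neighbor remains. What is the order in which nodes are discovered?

sink → cache → back → edge → node → ledger → agent → root → router → mesh → shard → store → peer → gate → worker → mirror → relay

Visit sink
sink → cache
cache → back
back → edge
edge → node
node → ledger
ledger → agent
agent → root
root → router
router → mesh
mesh → shard
shard → store
store → peer
peer → gate
gate → worker
worker → mirror
worker → relay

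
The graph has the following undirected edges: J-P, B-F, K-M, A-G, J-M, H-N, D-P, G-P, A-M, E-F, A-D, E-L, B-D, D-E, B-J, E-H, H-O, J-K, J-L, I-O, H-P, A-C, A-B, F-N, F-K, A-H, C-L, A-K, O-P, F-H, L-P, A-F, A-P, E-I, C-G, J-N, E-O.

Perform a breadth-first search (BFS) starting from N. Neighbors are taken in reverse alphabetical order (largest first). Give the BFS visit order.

Visit N; enqueue J, H, F → queue [J, H, F]
Visit J; enqueue P, M, L, K, B → queue [H, F, P, M, L, K, B]
Visit H; enqueue O, E, A → queue [F, P, M, L, K, B, O, E, A]
Visit F → queue [P, M, L, K, B, O, E, A]
Visit P; enqueue G, D → queue [M, L, K, B, O, E, A, G, D]
Visit M → queue [L, K, B, O, E, A, G, D]
Visit L; enqueue C → queue [K, B, O, E, A, G, D, C]
Visit K → queue [B, O, E, A, G, D, C]
Visit B → queue [O, E, A, G, D, C]
Visit O; enqueue I → queue [E, A, G, D, C, I]
Visit E → queue [A, G, D, C, I]
Visit A → queue [G, D, C, I]
Visit G → queue [D, C, I]
Visit D → queue [C, I]
Visit C → queue [I]
Visit I → queue []

N → J → H → F → P → M → L → K → B → O → E → A → G → D → C → I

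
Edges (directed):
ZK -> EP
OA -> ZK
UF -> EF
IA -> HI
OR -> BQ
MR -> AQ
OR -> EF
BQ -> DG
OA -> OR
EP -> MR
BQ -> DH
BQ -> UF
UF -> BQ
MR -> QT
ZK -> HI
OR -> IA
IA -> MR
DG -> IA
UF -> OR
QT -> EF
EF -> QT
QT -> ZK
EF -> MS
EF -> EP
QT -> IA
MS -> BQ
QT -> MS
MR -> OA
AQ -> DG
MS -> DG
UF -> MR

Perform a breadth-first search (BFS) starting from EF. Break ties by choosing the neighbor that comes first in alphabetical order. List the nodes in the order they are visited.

EF EP MS QT MR BQ DG IA ZK AQ OA DH UF HI OR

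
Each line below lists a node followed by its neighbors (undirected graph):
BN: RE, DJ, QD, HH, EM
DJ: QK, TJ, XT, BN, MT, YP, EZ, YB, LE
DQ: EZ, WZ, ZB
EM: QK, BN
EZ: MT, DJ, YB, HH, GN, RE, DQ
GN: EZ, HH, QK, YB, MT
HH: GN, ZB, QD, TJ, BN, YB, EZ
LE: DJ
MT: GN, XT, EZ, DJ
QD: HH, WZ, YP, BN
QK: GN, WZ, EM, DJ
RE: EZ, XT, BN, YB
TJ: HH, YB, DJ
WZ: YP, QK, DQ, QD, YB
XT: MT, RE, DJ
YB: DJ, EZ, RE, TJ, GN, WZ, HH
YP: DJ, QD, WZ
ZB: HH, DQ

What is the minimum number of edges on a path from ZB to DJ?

Level 0: ZB
Level 1: DQ, HH
Level 2: BN, EZ, GN, QD, TJ, WZ, YB
Level 3: DJ, EM, MT, QK, RE, YP
Level 4: LE, XT
DJ first appears at level 3.

3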